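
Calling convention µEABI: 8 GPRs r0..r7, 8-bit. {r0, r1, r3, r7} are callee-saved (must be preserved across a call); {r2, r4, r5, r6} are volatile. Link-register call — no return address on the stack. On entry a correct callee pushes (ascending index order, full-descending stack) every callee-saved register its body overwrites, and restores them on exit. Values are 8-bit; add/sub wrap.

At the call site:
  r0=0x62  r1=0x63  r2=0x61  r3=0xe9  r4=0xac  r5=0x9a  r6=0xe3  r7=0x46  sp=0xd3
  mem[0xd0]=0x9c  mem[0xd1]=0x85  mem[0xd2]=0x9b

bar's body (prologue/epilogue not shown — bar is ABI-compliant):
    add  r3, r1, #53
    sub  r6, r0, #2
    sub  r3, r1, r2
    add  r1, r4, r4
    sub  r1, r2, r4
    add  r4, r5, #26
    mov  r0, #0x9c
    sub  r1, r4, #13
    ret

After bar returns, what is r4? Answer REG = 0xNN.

prologue: push r0 → mem[0xd2]=0x62, sp=0xd2
prologue: push r1 → mem[0xd1]=0x63, sp=0xd1
prologue: push r3 → mem[0xd0]=0xe9, sp=0xd0
body[0] add  r3, r1, #53 → r3=0x98
body[1] sub  r6, r0, #2 → r6=0x60
body[2] sub  r3, r1, r2 → r3=0x02
body[3] add  r1, r4, r4 → r1=0x58
body[4] sub  r1, r2, r4 → r1=0xb5
body[5] add  r4, r5, #26 → r4=0xb4
body[6] mov  r0, #0x9c → r0=0x9c
body[7] sub  r1, r4, #13 → r1=0xa7
epilogue: pop r3=0xe9, sp=0xd1
epilogue: pop r1=0x63, sp=0xd2
epilogue: pop r0=0x62, sp=0xd3
r4 is caller-saved → body value

REG = 0xb4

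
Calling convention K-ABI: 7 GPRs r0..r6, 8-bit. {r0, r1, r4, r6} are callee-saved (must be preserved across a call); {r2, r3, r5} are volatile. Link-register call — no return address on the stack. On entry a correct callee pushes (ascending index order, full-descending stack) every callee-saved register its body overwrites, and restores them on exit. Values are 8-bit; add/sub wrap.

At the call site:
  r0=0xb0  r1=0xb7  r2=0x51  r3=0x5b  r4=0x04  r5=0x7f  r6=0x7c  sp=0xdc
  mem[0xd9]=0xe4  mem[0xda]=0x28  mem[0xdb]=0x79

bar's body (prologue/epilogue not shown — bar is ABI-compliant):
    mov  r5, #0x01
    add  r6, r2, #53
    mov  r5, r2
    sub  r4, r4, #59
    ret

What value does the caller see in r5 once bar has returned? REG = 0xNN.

prologue: push r4 → mem[0xdb]=0x04, sp=0xdb
prologue: push r6 → mem[0xda]=0x7c, sp=0xda
body[0] mov  r5, #0x01 → r5=0x01
body[1] add  r6, r2, #53 → r6=0x86
body[2] mov  r5, r2 → r5=0x51
body[3] sub  r4, r4, #59 → r4=0xc9
epilogue: pop r6=0x7c, sp=0xdb
epilogue: pop r4=0x04, sp=0xdc
r5 is caller-saved → body value

REG = 0x51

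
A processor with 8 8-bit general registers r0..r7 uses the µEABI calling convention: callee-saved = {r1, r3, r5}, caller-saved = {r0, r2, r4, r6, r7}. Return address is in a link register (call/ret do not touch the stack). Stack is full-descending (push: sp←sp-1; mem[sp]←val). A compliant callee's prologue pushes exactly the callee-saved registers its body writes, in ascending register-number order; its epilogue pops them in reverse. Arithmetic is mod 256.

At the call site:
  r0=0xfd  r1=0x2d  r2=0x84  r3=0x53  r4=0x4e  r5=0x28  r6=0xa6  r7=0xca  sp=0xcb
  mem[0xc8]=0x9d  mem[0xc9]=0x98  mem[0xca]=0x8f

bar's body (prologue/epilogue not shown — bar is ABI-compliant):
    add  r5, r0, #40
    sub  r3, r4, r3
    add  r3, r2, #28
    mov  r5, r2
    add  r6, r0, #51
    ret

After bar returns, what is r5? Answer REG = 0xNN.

REG = 0x28

prologue: push r3 → mem[0xca]=0x53, sp=0xca
prologue: push r5 → mem[0xc9]=0x28, sp=0xc9
body[0] add  r5, r0, #40 → r5=0x25
body[1] sub  r3, r4, r3 → r3=0xfb
body[2] add  r3, r2, #28 → r3=0xa0
body[3] mov  r5, r2 → r5=0x84
body[4] add  r6, r0, #51 → r6=0x30
epilogue: pop r5=0x28, sp=0xca
epilogue: pop r3=0x53, sp=0xcb
r5 is callee-saved → restored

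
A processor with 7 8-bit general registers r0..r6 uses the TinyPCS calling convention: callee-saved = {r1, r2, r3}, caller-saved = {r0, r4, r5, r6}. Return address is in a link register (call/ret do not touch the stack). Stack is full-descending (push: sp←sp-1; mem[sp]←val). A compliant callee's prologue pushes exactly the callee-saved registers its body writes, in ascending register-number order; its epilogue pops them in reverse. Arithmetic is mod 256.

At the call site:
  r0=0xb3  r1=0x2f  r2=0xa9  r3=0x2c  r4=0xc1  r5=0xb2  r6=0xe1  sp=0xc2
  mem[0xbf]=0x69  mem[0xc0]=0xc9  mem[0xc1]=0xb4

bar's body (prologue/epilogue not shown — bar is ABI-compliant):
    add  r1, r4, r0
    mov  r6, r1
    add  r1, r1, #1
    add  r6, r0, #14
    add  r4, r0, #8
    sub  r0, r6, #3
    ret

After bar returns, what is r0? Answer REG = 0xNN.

prologue: push r1 -> mem[0xc1]=0x2f, sp=0xc1
body[0] add  r1, r4, r0 -> r1=0x74
body[1] mov  r6, r1 -> r6=0x74
body[2] add  r1, r1, #1 -> r1=0x75
body[3] add  r6, r0, #14 -> r6=0xc1
body[4] add  r4, r0, #8 -> r4=0xbb
body[5] sub  r0, r6, #3 -> r0=0xbe
epilogue: pop r1=0x2f, sp=0xc2
r0 is caller-saved -> body value

REG = 0xbe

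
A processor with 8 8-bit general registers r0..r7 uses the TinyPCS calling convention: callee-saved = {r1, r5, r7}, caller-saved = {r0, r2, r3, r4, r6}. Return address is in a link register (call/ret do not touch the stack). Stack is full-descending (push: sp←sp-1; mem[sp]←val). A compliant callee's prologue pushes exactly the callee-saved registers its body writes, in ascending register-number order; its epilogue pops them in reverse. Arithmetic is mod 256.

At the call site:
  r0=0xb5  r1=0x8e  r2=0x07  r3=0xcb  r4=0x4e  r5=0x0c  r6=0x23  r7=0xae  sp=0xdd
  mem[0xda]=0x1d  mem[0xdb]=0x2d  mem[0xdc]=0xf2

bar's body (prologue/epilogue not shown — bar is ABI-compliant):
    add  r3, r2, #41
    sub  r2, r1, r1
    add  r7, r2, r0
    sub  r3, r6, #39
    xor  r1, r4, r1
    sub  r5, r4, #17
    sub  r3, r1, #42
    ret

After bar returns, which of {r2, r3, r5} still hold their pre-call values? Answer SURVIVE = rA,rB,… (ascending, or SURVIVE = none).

prologue: push r1 → mem[0xdc]=0x8e, sp=0xdc
prologue: push r5 → mem[0xdb]=0x0c, sp=0xdb
prologue: push r7 → mem[0xda]=0xae, sp=0xda
body[0] add  r3, r2, #41 → r3=0x30
body[1] sub  r2, r1, r1 → r2=0x00
body[2] add  r7, r2, r0 → r7=0xb5
body[3] sub  r3, r6, #39 → r3=0xfc
body[4] xor  r1, r4, r1 → r1=0xc0
body[5] sub  r5, r4, #17 → r5=0x3d
body[6] sub  r3, r1, #42 → r3=0x96
epilogue: pop r7=0xae, sp=0xdb
epilogue: pop r5=0x0c, sp=0xdc
epilogue: pop r1=0x8e, sp=0xdd
r2: caller-saved, written=True
r3: caller-saved, written=True
r5: callee-saved, written=True

SURVIVE = r5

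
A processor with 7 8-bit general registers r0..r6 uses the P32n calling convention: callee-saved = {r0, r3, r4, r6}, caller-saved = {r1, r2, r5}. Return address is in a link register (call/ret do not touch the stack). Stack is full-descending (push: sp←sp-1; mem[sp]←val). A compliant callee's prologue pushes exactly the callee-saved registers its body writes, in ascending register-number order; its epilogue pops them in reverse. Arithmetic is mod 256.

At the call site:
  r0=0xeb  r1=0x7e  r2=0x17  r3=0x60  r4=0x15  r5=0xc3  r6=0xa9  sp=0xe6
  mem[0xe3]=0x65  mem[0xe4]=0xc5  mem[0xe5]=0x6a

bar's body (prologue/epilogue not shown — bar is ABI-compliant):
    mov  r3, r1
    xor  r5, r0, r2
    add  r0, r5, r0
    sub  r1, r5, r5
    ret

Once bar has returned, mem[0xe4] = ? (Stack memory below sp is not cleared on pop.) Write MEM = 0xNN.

prologue: push r0 -> mem[0xe5]=0xeb, sp=0xe5
prologue: push r3 -> mem[0xe4]=0x60, sp=0xe4
body[0] mov  r3, r1 -> r3=0x7e
body[1] xor  r5, r0, r2 -> r5=0xfc
body[2] add  r0, r5, r0 -> r0=0xe7
body[3] sub  r1, r5, r5 -> r1=0x00
epilogue: pop r3=0x60, sp=0xe5
epilogue: pop r0=0xeb, sp=0xe6
prologue pushed ['r0', 'r3'] at ['0xe5', '0xe4']

MEM = 0x60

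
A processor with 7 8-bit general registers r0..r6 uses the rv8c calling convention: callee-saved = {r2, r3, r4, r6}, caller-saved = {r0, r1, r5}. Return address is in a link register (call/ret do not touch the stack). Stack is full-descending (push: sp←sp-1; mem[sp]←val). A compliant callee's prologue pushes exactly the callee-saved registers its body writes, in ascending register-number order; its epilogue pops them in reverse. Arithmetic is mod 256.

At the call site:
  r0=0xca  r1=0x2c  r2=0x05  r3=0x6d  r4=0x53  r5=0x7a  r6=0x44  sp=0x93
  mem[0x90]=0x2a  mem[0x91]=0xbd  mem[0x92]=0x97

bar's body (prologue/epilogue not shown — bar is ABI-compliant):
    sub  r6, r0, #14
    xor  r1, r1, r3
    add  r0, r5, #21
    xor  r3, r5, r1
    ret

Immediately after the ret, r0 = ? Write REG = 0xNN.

prologue: push r3 -> mem[0x92]=0x6d, sp=0x92
prologue: push r6 -> mem[0x91]=0x44, sp=0x91
body[0] sub  r6, r0, #14 -> r6=0xbc
body[1] xor  r1, r1, r3 -> r1=0x41
body[2] add  r0, r5, #21 -> r0=0x8f
body[3] xor  r3, r5, r1 -> r3=0x3b
epilogue: pop r6=0x44, sp=0x92
epilogue: pop r3=0x6d, sp=0x93
r0 is caller-saved -> body value

REG = 0x8f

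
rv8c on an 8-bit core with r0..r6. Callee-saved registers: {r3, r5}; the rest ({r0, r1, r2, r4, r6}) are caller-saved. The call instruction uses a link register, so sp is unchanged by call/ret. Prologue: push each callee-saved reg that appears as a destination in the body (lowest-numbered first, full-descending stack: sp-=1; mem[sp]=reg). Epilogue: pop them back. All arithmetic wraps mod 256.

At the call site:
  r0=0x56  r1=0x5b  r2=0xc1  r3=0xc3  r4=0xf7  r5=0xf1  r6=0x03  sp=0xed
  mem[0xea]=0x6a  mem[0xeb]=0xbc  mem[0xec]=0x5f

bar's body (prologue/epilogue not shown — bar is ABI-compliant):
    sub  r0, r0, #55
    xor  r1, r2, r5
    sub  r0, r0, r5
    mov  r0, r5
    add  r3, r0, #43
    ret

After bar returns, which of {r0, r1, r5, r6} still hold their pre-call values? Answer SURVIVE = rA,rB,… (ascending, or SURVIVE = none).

SURVIVE = r5,r6

prologue: push r3 -> mem[0xec]=0xc3, sp=0xec
body[0] sub  r0, r0, #55 -> r0=0x1f
body[1] xor  r1, r2, r5 -> r1=0x30
body[2] sub  r0, r0, r5 -> r0=0x2e
body[3] mov  r0, r5 -> r0=0xf1
body[4] add  r3, r0, #43 -> r3=0x1c
epilogue: pop r3=0xc3, sp=0xed
r0: caller-saved, written=True
r1: caller-saved, written=True
r5: callee-saved, written=False
r6: caller-saved, written=False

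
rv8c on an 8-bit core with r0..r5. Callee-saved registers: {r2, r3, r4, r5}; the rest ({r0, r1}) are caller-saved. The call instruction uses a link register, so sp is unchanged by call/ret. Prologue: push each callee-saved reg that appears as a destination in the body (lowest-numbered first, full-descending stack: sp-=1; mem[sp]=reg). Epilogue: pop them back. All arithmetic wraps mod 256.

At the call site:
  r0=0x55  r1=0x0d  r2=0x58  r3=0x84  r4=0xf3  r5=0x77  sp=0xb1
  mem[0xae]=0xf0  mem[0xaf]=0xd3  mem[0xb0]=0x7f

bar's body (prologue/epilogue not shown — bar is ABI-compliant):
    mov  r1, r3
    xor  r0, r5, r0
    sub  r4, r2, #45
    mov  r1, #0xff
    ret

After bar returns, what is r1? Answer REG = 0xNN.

REG = 0xff

prologue: push r4 -> mem[0xb0]=0xf3, sp=0xb0
body[0] mov  r1, r3 -> r1=0x84
body[1] xor  r0, r5, r0 -> r0=0x22
body[2] sub  r4, r2, #45 -> r4=0x2b
body[3] mov  r1, #0xff -> r1=0xff
epilogue: pop r4=0xf3, sp=0xb1
r1 is caller-saved -> body value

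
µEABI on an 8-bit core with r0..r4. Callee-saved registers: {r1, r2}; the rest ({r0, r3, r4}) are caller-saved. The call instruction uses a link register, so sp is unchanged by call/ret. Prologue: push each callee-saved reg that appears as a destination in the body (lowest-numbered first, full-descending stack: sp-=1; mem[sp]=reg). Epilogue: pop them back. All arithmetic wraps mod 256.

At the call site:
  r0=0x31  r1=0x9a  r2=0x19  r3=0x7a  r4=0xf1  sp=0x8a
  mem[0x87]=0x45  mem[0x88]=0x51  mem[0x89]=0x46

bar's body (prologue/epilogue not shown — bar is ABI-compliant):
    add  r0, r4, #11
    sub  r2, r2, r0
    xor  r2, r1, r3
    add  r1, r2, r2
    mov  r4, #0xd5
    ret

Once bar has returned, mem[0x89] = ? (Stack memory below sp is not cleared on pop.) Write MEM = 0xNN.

prologue: push r1 → mem[0x89]=0x9a, sp=0x89
prologue: push r2 → mem[0x88]=0x19, sp=0x88
body[0] add  r0, r4, #11 → r0=0xfc
body[1] sub  r2, r2, r0 → r2=0x1d
body[2] xor  r2, r1, r3 → r2=0xe0
body[3] add  r1, r2, r2 → r1=0xc0
body[4] mov  r4, #0xd5 → r4=0xd5
epilogue: pop r2=0x19, sp=0x89
epilogue: pop r1=0x9a, sp=0x8a
prologue pushed ['r1', 'r2'] at ['0x89', '0x88']

MEM = 0x9a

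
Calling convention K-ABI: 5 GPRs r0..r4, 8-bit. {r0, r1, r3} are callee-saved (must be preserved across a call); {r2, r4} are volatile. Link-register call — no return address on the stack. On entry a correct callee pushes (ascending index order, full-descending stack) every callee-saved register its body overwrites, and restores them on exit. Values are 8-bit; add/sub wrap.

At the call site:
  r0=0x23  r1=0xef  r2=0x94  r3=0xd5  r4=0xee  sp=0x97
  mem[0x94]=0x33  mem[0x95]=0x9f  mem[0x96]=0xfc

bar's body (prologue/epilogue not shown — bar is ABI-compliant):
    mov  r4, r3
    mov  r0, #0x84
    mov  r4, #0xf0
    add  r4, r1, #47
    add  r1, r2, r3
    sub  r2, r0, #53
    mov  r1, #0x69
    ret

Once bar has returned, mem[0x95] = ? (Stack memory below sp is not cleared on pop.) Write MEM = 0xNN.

prologue: push r0 → mem[0x96]=0x23, sp=0x96
prologue: push r1 → mem[0x95]=0xef, sp=0x95
body[0] mov  r4, r3 → r4=0xd5
body[1] mov  r0, #0x84 → r0=0x84
body[2] mov  r4, #0xf0 → r4=0xf0
body[3] add  r4, r1, #47 → r4=0x1e
body[4] add  r1, r2, r3 → r1=0x69
body[5] sub  r2, r0, #53 → r2=0x4f
body[6] mov  r1, #0x69 → r1=0x69
epilogue: pop r1=0xef, sp=0x96
epilogue: pop r0=0x23, sp=0x97
prologue pushed ['r0', 'r1'] at ['0x96', '0x95']

MEM = 0xef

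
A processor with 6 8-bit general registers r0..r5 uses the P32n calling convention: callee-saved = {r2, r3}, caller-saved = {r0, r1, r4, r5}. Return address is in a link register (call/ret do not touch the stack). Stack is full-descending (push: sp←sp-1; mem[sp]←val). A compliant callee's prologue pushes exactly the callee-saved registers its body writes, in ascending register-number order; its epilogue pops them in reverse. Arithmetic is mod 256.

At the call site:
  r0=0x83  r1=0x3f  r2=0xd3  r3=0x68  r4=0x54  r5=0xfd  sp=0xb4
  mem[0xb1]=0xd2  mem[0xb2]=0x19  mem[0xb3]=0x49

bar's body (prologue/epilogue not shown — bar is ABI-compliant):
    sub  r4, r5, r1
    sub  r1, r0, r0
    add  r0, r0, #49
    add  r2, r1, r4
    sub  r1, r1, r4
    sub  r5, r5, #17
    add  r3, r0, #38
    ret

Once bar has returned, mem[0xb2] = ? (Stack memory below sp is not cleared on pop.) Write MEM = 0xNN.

prologue: push r2 → mem[0xb3]=0xd3, sp=0xb3
prologue: push r3 → mem[0xb2]=0x68, sp=0xb2
body[0] sub  r4, r5, r1 → r4=0xbe
body[1] sub  r1, r0, r0 → r1=0x00
body[2] add  r0, r0, #49 → r0=0xb4
body[3] add  r2, r1, r4 → r2=0xbe
body[4] sub  r1, r1, r4 → r1=0x42
body[5] sub  r5, r5, #17 → r5=0xec
body[6] add  r3, r0, #38 → r3=0xda
epilogue: pop r3=0x68, sp=0xb3
epilogue: pop r2=0xd3, sp=0xb4
prologue pushed ['r2', 'r3'] at ['0xb3', '0xb2']

MEM = 0x68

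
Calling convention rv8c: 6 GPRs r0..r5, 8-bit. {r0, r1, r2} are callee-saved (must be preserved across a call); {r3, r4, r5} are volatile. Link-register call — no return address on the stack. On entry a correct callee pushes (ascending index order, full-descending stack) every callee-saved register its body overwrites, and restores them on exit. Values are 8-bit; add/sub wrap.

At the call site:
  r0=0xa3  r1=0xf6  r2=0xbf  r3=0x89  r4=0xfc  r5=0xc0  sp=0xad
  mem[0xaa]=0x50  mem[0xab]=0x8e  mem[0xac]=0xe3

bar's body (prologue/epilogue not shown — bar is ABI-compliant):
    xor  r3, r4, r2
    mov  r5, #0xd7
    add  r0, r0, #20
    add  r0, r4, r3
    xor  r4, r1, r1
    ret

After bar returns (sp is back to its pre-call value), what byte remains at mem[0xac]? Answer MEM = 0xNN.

MEM = 0xa3

prologue: push r0 → mem[0xac]=0xa3, sp=0xac
body[0] xor  r3, r4, r2 → r3=0x43
body[1] mov  r5, #0xd7 → r5=0xd7
body[2] add  r0, r0, #20 → r0=0xb7
body[3] add  r0, r4, r3 → r0=0x3f
body[4] xor  r4, r1, r1 → r4=0x00
epilogue: pop r0=0xa3, sp=0xad
prologue pushed ['r0'] at ['0xac']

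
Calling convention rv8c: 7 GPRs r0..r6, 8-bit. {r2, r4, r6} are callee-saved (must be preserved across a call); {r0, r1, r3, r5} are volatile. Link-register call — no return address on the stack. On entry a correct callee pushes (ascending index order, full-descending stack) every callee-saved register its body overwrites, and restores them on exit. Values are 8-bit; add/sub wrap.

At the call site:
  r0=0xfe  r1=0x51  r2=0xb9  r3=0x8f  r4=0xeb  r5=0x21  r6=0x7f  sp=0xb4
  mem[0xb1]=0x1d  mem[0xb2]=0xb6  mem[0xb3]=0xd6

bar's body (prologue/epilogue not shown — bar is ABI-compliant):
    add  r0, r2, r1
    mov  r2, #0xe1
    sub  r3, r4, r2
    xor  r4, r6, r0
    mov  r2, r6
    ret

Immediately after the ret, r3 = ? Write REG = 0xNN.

REG = 0x0a

prologue: push r2 -> mem[0xb3]=0xb9, sp=0xb3
prologue: push r4 -> mem[0xb2]=0xeb, sp=0xb2
body[0] add  r0, r2, r1 -> r0=0x0a
body[1] mov  r2, #0xe1 -> r2=0xe1
body[2] sub  r3, r4, r2 -> r3=0x0a
body[3] xor  r4, r6, r0 -> r4=0x75
body[4] mov  r2, r6 -> r2=0x7f
epilogue: pop r4=0xeb, sp=0xb3
epilogue: pop r2=0xb9, sp=0xb4
r3 is caller-saved -> body value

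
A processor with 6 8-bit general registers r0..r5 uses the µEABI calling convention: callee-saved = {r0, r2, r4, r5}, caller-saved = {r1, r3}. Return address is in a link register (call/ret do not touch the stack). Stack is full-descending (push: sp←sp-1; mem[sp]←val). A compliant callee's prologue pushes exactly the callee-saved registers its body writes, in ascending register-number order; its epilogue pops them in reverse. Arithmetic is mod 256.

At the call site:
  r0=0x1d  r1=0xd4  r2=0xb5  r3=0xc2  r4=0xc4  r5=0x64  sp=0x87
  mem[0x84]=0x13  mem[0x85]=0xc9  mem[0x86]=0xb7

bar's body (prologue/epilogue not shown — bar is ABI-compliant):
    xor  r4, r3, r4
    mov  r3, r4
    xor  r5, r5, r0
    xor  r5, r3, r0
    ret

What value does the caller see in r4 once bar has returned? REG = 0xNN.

REG = 0xc4

prologue: push r4 → mem[0x86]=0xc4, sp=0x86
prologue: push r5 → mem[0x85]=0x64, sp=0x85
body[0] xor  r4, r3, r4 → r4=0x06
body[1] mov  r3, r4 → r3=0x06
body[2] xor  r5, r5, r0 → r5=0x79
body[3] xor  r5, r3, r0 → r5=0x1b
epilogue: pop r5=0x64, sp=0x86
epilogue: pop r4=0xc4, sp=0x87
r4 is callee-saved → restored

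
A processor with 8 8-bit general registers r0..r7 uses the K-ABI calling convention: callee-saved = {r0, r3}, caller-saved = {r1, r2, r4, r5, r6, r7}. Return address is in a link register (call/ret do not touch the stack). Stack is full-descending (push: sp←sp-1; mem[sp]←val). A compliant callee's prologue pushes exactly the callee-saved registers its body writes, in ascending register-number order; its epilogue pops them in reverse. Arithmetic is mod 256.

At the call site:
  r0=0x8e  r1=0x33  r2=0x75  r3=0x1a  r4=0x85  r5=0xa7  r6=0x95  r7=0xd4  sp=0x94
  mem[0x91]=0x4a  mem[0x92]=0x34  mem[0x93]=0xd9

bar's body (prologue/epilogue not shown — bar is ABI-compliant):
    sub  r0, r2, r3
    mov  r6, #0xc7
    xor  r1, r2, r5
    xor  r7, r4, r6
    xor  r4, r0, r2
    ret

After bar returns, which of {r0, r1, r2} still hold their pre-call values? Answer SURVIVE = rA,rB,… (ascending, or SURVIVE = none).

prologue: push r0 -> mem[0x93]=0x8e, sp=0x93
body[0] sub  r0, r2, r3 -> r0=0x5b
body[1] mov  r6, #0xc7 -> r6=0xc7
body[2] xor  r1, r2, r5 -> r1=0xd2
body[3] xor  r7, r4, r6 -> r7=0x42
body[4] xor  r4, r0, r2 -> r4=0x2e
epilogue: pop r0=0x8e, sp=0x94
r0: callee-saved, written=True
r1: caller-saved, written=True
r2: caller-saved, written=False

SURVIVE = r0,r2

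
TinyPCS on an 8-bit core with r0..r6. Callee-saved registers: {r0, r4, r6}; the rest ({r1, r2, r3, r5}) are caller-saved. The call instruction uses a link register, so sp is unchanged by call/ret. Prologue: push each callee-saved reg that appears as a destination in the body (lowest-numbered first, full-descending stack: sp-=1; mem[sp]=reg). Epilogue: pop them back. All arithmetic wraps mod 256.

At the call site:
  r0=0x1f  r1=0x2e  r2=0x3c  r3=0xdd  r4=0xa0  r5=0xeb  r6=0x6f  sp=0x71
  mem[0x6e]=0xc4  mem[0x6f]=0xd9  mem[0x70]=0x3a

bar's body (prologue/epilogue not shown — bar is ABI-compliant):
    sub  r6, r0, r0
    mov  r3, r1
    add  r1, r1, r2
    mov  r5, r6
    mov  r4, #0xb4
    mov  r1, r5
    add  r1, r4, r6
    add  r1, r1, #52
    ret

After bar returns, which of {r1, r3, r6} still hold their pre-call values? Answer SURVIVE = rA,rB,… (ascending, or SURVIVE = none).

prologue: push r4 → mem[0x70]=0xa0, sp=0x70
prologue: push r6 → mem[0x6f]=0x6f, sp=0x6f
body[0] sub  r6, r0, r0 → r6=0x00
body[1] mov  r3, r1 → r3=0x2e
body[2] add  r1, r1, r2 → r1=0x6a
body[3] mov  r5, r6 → r5=0x00
body[4] mov  r4, #0xb4 → r4=0xb4
body[5] mov  r1, r5 → r1=0x00
body[6] add  r1, r4, r6 → r1=0xb4
body[7] add  r1, r1, #52 → r1=0xe8
epilogue: pop r6=0x6f, sp=0x70
epilogue: pop r4=0xa0, sp=0x71
r1: caller-saved, written=True
r3: caller-saved, written=True
r6: callee-saved, written=True

SURVIVE = r6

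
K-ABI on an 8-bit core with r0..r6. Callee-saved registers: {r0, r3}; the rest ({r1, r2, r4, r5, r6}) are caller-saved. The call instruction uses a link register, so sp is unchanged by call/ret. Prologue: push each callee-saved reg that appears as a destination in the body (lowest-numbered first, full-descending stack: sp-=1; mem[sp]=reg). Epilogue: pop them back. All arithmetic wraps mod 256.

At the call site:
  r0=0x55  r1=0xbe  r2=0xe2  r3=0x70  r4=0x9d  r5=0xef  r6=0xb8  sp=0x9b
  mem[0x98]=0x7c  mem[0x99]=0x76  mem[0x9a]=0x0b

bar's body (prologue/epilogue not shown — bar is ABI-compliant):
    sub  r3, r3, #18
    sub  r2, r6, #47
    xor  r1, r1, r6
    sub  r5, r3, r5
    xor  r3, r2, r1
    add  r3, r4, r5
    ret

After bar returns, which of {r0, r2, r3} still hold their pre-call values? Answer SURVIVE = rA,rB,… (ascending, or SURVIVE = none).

prologue: push r3 -> mem[0x9a]=0x70, sp=0x9a
body[0] sub  r3, r3, #18 -> r3=0x5e
body[1] sub  r2, r6, #47 -> r2=0x89
body[2] xor  r1, r1, r6 -> r1=0x06
body[3] sub  r5, r3, r5 -> r5=0x6f
body[4] xor  r3, r2, r1 -> r3=0x8f
body[5] add  r3, r4, r5 -> r3=0x0c
epilogue: pop r3=0x70, sp=0x9b
r0: callee-saved, written=False
r2: caller-saved, written=True
r3: callee-saved, written=True

SURVIVE = r0,r3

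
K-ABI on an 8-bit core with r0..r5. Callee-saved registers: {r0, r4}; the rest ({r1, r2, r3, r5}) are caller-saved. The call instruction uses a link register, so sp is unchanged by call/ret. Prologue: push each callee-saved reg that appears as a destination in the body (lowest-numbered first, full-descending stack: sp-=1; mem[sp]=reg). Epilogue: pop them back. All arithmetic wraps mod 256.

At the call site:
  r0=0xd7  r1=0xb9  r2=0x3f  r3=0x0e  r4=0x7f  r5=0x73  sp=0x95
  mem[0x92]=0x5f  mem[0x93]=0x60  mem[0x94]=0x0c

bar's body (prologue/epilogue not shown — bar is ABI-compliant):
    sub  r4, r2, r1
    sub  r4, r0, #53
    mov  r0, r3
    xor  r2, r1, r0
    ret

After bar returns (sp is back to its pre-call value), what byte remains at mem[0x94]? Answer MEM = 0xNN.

MEM = 0xd7

prologue: push r0 -> mem[0x94]=0xd7, sp=0x94
prologue: push r4 -> mem[0x93]=0x7f, sp=0x93
body[0] sub  r4, r2, r1 -> r4=0x86
body[1] sub  r4, r0, #53 -> r4=0xa2
body[2] mov  r0, r3 -> r0=0x0e
body[3] xor  r2, r1, r0 -> r2=0xb7
epilogue: pop r4=0x7f, sp=0x94
epilogue: pop r0=0xd7, sp=0x95
prologue pushed ['r0', 'r4'] at ['0x94', '0x93']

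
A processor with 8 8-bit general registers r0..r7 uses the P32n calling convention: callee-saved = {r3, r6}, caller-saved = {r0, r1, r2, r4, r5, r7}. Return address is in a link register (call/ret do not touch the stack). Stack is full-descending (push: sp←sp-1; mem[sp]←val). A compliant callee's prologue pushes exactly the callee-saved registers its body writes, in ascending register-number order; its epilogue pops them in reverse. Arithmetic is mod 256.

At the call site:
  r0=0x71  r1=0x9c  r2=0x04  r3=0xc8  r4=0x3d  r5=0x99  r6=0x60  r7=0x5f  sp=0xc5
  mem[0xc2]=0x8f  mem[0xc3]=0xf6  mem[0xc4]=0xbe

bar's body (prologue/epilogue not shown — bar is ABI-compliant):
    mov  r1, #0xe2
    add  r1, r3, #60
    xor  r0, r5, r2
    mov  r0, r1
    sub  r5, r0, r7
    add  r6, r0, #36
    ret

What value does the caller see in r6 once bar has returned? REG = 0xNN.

prologue: push r6 → mem[0xc4]=0x60, sp=0xc4
body[0] mov  r1, #0xe2 → r1=0xe2
body[1] add  r1, r3, #60 → r1=0x04
body[2] xor  r0, r5, r2 → r0=0x9d
body[3] mov  r0, r1 → r0=0x04
body[4] sub  r5, r0, r7 → r5=0xa5
body[5] add  r6, r0, #36 → r6=0x28
epilogue: pop r6=0x60, sp=0xc5
r6 is callee-saved → restored

REG = 0x60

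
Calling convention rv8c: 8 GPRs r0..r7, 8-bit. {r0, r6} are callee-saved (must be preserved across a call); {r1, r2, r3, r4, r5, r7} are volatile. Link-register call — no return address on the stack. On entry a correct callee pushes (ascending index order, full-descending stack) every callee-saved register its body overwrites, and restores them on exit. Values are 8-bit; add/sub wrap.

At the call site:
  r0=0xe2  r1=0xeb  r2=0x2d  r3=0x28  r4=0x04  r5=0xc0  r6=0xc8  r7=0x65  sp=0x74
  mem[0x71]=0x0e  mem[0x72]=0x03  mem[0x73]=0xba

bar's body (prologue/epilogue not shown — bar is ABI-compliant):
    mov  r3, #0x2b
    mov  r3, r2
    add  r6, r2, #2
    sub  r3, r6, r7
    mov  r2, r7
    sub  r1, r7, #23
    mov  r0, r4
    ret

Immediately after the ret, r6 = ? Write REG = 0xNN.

REG = 0xc8

prologue: push r0 -> mem[0x73]=0xe2, sp=0x73
prologue: push r6 -> mem[0x72]=0xc8, sp=0x72
body[0] mov  r3, #0x2b -> r3=0x2b
body[1] mov  r3, r2 -> r3=0x2d
body[2] add  r6, r2, #2 -> r6=0x2f
body[3] sub  r3, r6, r7 -> r3=0xca
body[4] mov  r2, r7 -> r2=0x65
body[5] sub  r1, r7, #23 -> r1=0x4e
body[6] mov  r0, r4 -> r0=0x04
epilogue: pop r6=0xc8, sp=0x73
epilogue: pop r0=0xe2, sp=0x74
r6 is callee-saved -> restored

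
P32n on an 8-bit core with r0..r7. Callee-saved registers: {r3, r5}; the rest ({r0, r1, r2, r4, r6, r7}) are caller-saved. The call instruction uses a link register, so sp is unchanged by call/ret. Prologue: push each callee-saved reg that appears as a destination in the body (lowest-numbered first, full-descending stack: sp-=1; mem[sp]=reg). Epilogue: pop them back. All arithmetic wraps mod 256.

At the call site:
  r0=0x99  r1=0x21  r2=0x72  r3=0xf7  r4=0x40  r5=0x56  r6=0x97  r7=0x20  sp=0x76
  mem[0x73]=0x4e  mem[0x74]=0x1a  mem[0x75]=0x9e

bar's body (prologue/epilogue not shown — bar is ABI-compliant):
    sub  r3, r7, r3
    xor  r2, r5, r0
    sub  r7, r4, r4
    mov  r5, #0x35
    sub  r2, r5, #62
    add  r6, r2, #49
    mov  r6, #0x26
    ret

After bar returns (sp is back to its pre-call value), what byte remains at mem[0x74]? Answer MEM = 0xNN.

prologue: push r3 -> mem[0x75]=0xf7, sp=0x75
prologue: push r5 -> mem[0x74]=0x56, sp=0x74
body[0] sub  r3, r7, r3 -> r3=0x29
body[1] xor  r2, r5, r0 -> r2=0xcf
body[2] sub  r7, r4, r4 -> r7=0x00
body[3] mov  r5, #0x35 -> r5=0x35
body[4] sub  r2, r5, #62 -> r2=0xf7
body[5] add  r6, r2, #49 -> r6=0x28
body[6] mov  r6, #0x26 -> r6=0x26
epilogue: pop r5=0x56, sp=0x75
epilogue: pop r3=0xf7, sp=0x76
prologue pushed ['r3', 'r5'] at ['0x75', '0x74']

MEM = 0x56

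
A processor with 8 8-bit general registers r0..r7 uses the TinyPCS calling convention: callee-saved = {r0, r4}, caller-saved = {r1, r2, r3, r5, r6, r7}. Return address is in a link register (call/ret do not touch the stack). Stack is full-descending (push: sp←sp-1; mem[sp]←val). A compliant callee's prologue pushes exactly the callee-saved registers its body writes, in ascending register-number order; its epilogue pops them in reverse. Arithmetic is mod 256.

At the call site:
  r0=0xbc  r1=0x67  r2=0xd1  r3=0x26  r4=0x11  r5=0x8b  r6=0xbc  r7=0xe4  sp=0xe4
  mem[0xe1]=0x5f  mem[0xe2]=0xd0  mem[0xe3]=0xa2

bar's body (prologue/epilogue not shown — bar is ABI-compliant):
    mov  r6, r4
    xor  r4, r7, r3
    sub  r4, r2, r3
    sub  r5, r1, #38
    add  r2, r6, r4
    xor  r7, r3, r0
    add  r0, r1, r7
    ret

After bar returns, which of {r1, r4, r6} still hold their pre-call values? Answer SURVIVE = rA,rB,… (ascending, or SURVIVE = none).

prologue: push r0 -> mem[0xe3]=0xbc, sp=0xe3
prologue: push r4 -> mem[0xe2]=0x11, sp=0xe2
body[0] mov  r6, r4 -> r6=0x11
body[1] xor  r4, r7, r3 -> r4=0xc2
body[2] sub  r4, r2, r3 -> r4=0xab
body[3] sub  r5, r1, #38 -> r5=0x41
body[4] add  r2, r6, r4 -> r2=0xbc
body[5] xor  r7, r3, r0 -> r7=0x9a
body[6] add  r0, r1, r7 -> r0=0x01
epilogue: pop r4=0x11, sp=0xe3
epilogue: pop r0=0xbc, sp=0xe4
r1: caller-saved, written=False
r4: callee-saved, written=True
r6: caller-saved, written=True

SURVIVE = r1,r4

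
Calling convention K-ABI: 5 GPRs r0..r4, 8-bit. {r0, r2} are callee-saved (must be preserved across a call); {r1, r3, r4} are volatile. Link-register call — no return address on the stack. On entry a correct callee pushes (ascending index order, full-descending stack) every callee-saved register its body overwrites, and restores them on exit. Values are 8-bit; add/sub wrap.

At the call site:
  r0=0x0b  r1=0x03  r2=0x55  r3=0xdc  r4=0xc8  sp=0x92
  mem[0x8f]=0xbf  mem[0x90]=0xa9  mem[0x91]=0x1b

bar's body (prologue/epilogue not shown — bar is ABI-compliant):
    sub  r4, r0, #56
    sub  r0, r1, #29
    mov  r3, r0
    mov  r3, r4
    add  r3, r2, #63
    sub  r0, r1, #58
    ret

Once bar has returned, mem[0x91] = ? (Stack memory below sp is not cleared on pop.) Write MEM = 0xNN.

MEM = 0x0b

prologue: push r0 -> mem[0x91]=0x0b, sp=0x91
body[0] sub  r4, r0, #56 -> r4=0xd3
body[1] sub  r0, r1, #29 -> r0=0xe6
body[2] mov  r3, r0 -> r3=0xe6
body[3] mov  r3, r4 -> r3=0xd3
body[4] add  r3, r2, #63 -> r3=0x94
body[5] sub  r0, r1, #58 -> r0=0xc9
epilogue: pop r0=0x0b, sp=0x92
prologue pushed ['r0'] at ['0x91']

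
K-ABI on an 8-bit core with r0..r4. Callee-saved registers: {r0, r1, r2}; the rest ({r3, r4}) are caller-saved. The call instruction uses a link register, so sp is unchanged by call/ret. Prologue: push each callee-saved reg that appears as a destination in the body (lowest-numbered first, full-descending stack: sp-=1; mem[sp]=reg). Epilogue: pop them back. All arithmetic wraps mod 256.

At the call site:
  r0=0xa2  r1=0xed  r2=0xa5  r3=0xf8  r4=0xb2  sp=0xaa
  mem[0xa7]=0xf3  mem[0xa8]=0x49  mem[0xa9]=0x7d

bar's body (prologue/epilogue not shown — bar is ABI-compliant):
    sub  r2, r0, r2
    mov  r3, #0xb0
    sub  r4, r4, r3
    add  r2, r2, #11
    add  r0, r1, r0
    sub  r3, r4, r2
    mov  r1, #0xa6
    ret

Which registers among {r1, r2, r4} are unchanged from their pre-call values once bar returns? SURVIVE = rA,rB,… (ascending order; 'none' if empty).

SURVIVE = r1,r2

prologue: push r0 -> mem[0xa9]=0xa2, sp=0xa9
prologue: push r1 -> mem[0xa8]=0xed, sp=0xa8
prologue: push r2 -> mem[0xa7]=0xa5, sp=0xa7
body[0] sub  r2, r0, r2 -> r2=0xfd
body[1] mov  r3, #0xb0 -> r3=0xb0
body[2] sub  r4, r4, r3 -> r4=0x02
body[3] add  r2, r2, #11 -> r2=0x08
body[4] add  r0, r1, r0 -> r0=0x8f
body[5] sub  r3, r4, r2 -> r3=0xfa
body[6] mov  r1, #0xa6 -> r1=0xa6
epilogue: pop r2=0xa5, sp=0xa8
epilogue: pop r1=0xed, sp=0xa9
epilogue: pop r0=0xa2, sp=0xaa
r1: callee-saved, written=True
r2: callee-saved, written=True
r4: caller-saved, written=True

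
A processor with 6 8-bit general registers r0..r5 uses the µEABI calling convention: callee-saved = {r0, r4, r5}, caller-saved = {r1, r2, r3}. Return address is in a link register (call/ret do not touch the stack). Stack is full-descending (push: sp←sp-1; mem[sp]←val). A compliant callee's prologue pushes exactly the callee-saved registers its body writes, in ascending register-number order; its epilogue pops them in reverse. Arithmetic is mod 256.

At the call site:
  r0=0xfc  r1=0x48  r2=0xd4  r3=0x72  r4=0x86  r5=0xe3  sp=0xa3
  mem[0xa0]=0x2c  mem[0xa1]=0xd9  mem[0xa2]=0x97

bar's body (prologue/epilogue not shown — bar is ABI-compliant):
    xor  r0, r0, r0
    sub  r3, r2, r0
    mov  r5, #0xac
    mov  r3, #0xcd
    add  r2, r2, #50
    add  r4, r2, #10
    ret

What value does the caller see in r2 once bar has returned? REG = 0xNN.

prologue: push r0 -> mem[0xa2]=0xfc, sp=0xa2
prologue: push r4 -> mem[0xa1]=0x86, sp=0xa1
prologue: push r5 -> mem[0xa0]=0xe3, sp=0xa0
body[0] xor  r0, r0, r0 -> r0=0x00
body[1] sub  r3, r2, r0 -> r3=0xd4
body[2] mov  r5, #0xac -> r5=0xac
body[3] mov  r3, #0xcd -> r3=0xcd
body[4] add  r2, r2, #50 -> r2=0x06
body[5] add  r4, r2, #10 -> r4=0x10
epilogue: pop r5=0xe3, sp=0xa1
epilogue: pop r4=0x86, sp=0xa2
epilogue: pop r0=0xfc, sp=0xa3
r2 is caller-saved -> body value

REG = 0x06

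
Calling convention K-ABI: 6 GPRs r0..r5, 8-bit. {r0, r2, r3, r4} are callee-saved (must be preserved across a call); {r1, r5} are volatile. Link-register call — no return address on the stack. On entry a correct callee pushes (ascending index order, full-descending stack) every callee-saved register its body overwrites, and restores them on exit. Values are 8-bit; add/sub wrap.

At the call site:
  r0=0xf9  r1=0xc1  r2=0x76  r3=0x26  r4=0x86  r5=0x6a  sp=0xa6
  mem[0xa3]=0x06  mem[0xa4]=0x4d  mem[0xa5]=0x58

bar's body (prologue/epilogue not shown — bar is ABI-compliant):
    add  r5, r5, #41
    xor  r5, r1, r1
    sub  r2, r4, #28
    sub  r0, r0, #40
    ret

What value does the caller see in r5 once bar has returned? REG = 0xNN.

prologue: push r0 -> mem[0xa5]=0xf9, sp=0xa5
prologue: push r2 -> mem[0xa4]=0x76, sp=0xa4
body[0] add  r5, r5, #41 -> r5=0x93
body[1] xor  r5, r1, r1 -> r5=0x00
body[2] sub  r2, r4, #28 -> r2=0x6a
body[3] sub  r0, r0, #40 -> r0=0xd1
epilogue: pop r2=0x76, sp=0xa5
epilogue: pop r0=0xf9, sp=0xa6
r5 is caller-saved -> body value

REG = 0x00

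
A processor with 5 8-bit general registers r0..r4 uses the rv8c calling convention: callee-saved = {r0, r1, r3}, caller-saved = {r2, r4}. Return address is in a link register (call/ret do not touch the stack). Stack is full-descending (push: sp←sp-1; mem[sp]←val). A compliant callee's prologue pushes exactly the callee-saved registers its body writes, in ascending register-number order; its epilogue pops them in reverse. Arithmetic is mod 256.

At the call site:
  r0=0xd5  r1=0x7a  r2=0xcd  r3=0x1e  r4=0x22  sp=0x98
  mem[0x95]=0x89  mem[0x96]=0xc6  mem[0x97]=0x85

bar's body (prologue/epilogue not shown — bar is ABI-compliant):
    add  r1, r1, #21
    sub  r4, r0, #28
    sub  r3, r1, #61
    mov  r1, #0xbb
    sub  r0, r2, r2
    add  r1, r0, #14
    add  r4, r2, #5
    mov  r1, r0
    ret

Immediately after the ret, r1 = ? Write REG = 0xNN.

REG = 0x7a

prologue: push r0 → mem[0x97]=0xd5, sp=0x97
prologue: push r1 → mem[0x96]=0x7a, sp=0x96
prologue: push r3 → mem[0x95]=0x1e, sp=0x95
body[0] add  r1, r1, #21 → r1=0x8f
body[1] sub  r4, r0, #28 → r4=0xb9
body[2] sub  r3, r1, #61 → r3=0x52
body[3] mov  r1, #0xbb → r1=0xbb
body[4] sub  r0, r2, r2 → r0=0x00
body[5] add  r1, r0, #14 → r1=0x0e
body[6] add  r4, r2, #5 → r4=0xd2
body[7] mov  r1, r0 → r1=0x00
epilogue: pop r3=0x1e, sp=0x96
epilogue: pop r1=0x7a, sp=0x97
epilogue: pop r0=0xd5, sp=0x98
r1 is callee-saved → restored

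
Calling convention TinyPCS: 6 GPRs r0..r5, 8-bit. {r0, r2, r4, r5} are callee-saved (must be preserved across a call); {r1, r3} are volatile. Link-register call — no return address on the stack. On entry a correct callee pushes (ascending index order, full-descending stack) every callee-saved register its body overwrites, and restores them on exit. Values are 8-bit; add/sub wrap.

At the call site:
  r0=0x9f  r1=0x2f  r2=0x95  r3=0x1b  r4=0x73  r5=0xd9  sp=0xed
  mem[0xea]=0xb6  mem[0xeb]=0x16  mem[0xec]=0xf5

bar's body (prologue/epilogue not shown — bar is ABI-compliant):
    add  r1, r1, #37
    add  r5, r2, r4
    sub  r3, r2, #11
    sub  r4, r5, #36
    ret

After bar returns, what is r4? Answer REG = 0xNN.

prologue: push r4 -> mem[0xec]=0x73, sp=0xec
prologue: push r5 -> mem[0xeb]=0xd9, sp=0xeb
body[0] add  r1, r1, #37 -> r1=0x54
body[1] add  r5, r2, r4 -> r5=0x08
body[2] sub  r3, r2, #11 -> r3=0x8a
body[3] sub  r4, r5, #36 -> r4=0xe4
epilogue: pop r5=0xd9, sp=0xec
epilogue: pop r4=0x73, sp=0xed
r4 is callee-saved -> restored

REG = 0x73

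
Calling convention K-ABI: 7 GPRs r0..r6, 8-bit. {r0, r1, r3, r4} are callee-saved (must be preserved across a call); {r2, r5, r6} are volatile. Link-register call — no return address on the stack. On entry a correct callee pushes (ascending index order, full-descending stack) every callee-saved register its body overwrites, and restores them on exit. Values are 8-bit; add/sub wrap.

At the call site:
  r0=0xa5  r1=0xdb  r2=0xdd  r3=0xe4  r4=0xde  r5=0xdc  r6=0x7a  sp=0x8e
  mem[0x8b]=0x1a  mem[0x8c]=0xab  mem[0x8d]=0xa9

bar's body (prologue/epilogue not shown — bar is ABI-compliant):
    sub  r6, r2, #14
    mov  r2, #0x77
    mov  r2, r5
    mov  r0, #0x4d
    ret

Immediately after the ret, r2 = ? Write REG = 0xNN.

prologue: push r0 → mem[0x8d]=0xa5, sp=0x8d
body[0] sub  r6, r2, #14 → r6=0xcf
body[1] mov  r2, #0x77 → r2=0x77
body[2] mov  r2, r5 → r2=0xdc
body[3] mov  r0, #0x4d → r0=0x4d
epilogue: pop r0=0xa5, sp=0x8e
r2 is caller-saved → body value

REG = 0xdc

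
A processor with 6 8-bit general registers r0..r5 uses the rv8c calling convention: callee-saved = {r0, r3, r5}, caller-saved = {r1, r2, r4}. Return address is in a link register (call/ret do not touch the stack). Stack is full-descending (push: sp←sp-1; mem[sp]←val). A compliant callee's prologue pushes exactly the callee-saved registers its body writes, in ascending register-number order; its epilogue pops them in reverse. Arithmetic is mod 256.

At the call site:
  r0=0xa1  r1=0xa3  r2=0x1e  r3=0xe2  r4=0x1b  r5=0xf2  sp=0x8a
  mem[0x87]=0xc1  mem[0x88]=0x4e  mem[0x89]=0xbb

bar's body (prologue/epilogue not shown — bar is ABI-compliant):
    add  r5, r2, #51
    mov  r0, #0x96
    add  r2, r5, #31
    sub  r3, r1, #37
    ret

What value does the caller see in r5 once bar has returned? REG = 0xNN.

REG = 0xf2

prologue: push r0 -> mem[0x89]=0xa1, sp=0x89
prologue: push r3 -> mem[0x88]=0xe2, sp=0x88
prologue: push r5 -> mem[0x87]=0xf2, sp=0x87
body[0] add  r5, r2, #51 -> r5=0x51
body[1] mov  r0, #0x96 -> r0=0x96
body[2] add  r2, r5, #31 -> r2=0x70
body[3] sub  r3, r1, #37 -> r3=0x7e
epilogue: pop r5=0xf2, sp=0x88
epilogue: pop r3=0xe2, sp=0x89
epilogue: pop r0=0xa1, sp=0x8a
r5 is callee-saved -> restored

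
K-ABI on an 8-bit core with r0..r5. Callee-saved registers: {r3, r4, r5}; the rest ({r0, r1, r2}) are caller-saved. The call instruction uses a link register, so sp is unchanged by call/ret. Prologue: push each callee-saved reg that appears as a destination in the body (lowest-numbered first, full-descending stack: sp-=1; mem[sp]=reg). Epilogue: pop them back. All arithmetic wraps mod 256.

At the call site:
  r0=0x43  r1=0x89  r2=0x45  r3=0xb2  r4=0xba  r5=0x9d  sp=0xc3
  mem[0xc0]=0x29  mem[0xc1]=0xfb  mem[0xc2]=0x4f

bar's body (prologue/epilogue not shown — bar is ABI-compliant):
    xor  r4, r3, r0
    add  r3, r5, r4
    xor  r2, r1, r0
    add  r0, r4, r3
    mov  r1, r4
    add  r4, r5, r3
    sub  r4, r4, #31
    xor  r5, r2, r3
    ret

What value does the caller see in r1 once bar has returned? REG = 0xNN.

prologue: push r3 → mem[0xc2]=0xb2, sp=0xc2
prologue: push r4 → mem[0xc1]=0xba, sp=0xc1
prologue: push r5 → mem[0xc0]=0x9d, sp=0xc0
body[0] xor  r4, r3, r0 → r4=0xf1
body[1] add  r3, r5, r4 → r3=0x8e
body[2] xor  r2, r1, r0 → r2=0xca
body[3] add  r0, r4, r3 → r0=0x7f
body[4] mov  r1, r4 → r1=0xf1
body[5] add  r4, r5, r3 → r4=0x2b
body[6] sub  r4, r4, #31 → r4=0x0c
body[7] xor  r5, r2, r3 → r5=0x44
epilogue: pop r5=0x9d, sp=0xc1
epilogue: pop r4=0xba, sp=0xc2
epilogue: pop r3=0xb2, sp=0xc3
r1 is caller-saved → body value

REG = 0xf1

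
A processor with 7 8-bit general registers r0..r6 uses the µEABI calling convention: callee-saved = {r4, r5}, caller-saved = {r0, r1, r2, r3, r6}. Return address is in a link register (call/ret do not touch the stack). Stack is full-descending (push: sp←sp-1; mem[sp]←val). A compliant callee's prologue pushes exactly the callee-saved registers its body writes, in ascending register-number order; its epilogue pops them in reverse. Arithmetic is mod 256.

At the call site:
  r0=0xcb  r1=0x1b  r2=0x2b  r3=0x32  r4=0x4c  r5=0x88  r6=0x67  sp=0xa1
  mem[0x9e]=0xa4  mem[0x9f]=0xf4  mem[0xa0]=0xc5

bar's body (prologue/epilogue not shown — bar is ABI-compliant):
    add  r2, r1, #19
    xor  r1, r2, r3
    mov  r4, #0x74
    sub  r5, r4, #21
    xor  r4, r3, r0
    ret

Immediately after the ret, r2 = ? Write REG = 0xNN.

REG = 0x2e

prologue: push r4 → mem[0xa0]=0x4c, sp=0xa0
prologue: push r5 → mem[0x9f]=0x88, sp=0x9f
body[0] add  r2, r1, #19 → r2=0x2e
body[1] xor  r1, r2, r3 → r1=0x1c
body[2] mov  r4, #0x74 → r4=0x74
body[3] sub  r5, r4, #21 → r5=0x5f
body[4] xor  r4, r3, r0 → r4=0xf9
epilogue: pop r5=0x88, sp=0xa0
epilogue: pop r4=0x4c, sp=0xa1
r2 is caller-saved → body value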